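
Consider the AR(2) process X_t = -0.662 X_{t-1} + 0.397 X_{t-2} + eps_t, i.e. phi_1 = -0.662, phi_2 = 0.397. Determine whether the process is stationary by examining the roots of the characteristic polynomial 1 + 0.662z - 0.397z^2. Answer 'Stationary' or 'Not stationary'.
\text{Not stationary}

The AR(p) characteristic polynomial is P(z) = 1 + 0.662z - 0.397z^2.
Stationarity requires all roots to lie outside the unit circle, i.e. |z| > 1 for every root.
Set 1 + (0.662) z + (-0.397) z^2 = 0, i.e. a z^2 + b z + c = 0 with a = -0.397, b = 0.662, c = 1.
Discriminant D = b^2 - 4ac = (0.662)^2 - 4*(-0.397)*1 = 0.438244 - (-1.588) = 2.026244.
D >= 0, so the roots are real: z = (-b +/- sqrt(D)) / (2a) = (-0.662 +/- 1.423462) / (-0.794).
  z_1 = (-0.662 + 1.423462) / (-0.794) = -0.959,   |z_1| = 0.959.
  z_2 = (-0.662 - 1.423462) / (-0.794) = 2.6265,   |z_2| = 2.6265.
Moduli of all roots: 0.9590, 2.6265.
All moduli strictly greater than 1? No.
Verdict: Not stationary.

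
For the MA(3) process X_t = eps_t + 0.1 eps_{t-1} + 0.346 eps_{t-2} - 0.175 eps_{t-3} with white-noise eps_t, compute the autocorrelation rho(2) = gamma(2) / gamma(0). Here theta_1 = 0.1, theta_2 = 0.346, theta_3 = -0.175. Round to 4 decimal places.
\rho(2) = 0.2831

For an MA(q) process with theta_0 = 1, the autocovariance is
  gamma(k) = sigma^2 * sum_{i=0..q-k} theta_i * theta_{i+k},
and rho(k) = gamma(k) / gamma(0). Sigma^2 cancels.
  numerator   = (1)*(0.346) + (0.1)*(-0.175) = 0.3285.
  denominator = (1)^2 + (0.1)^2 + (0.346)^2 + (-0.175)^2 = 1.160341.
  rho(2) = 0.3285 / 1.160341 = 0.2831.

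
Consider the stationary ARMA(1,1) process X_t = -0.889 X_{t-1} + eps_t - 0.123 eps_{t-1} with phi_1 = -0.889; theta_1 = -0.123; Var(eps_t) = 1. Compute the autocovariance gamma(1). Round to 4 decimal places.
\gamma(1) = -5.3542

Multiply the model equation by X_{t-k} and take expectations. With theta_0 = psi_0 = 1 and psi_j the MA(infinity) weights, this gives
  gamma(k) - sum_i phi_i gamma(k-i) = c_k,
  c_k = sigma^2 * sum_{j=k..q} theta_j psi_{j-k}   (c_k = 0 for k > q),
using gamma(-m) = gamma(m).
psi-weights needed (psi_j = theta_j + sum_i phi_i psi_{j-i}):
  psi_1 = theta_1 + phi_1 = -0.123 + (-0.889) = -1.012
Right-hand sides:
  c_0 = sigma^2 (1 + theta_1 psi_1) = 1 * (1 + (-0.123)(-1.012)) = 1 * 1.124476 = 1.124476
  c_1 = sigma^2 theta_1 = 1 * (-0.123) = -0.123
  c_2 = 0
Equations for k = 0 and k = 1 (AR order 1):
  gamma(0) = phi_1 gamma(1) + c_0
  gamma(1) = phi_1 gamma(0) + c_1
Substituting the second into the first: gamma(0) (1 - phi_1^2) = c_0 + phi_1 c_1, so
  gamma(0) = (c_0 + phi_1 c_1) / (1 - phi_1^2) = (1.124476 + (-0.889)(-0.123)) / (1 - (-0.889)^2) = 1.233823 / 0.209679 = 5.884342.
  gamma(1) = phi_1 gamma(0) + c_1 = (-0.889)(5.884342) + (-0.123) = -5.35418.
Therefore gamma(1) = -5.3542 (to 4 decimal places).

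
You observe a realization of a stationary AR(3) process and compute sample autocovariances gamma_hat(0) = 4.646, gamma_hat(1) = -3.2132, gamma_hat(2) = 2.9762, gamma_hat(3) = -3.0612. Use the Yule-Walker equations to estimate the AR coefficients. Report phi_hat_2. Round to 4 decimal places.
\hat\phi_{2} = 0.1710

The Yule-Walker equations for an AR(p) process read, in matrix form,
  Gamma_p phi = r_p,   with   (Gamma_p)_{ij} = gamma(|i - j|),
                       (r_p)_i = gamma(i),   i,j = 1..p.
Substitute the sample gammas (Toeplitz matrix and right-hand side of size 3):
  Gamma_p = [[4.646, -3.2132, 2.9762], [-3.2132, 4.646, -3.2132], [2.9762, -3.2132, 4.646]]
  r_p     = [-3.2132, 2.9762, -3.0612]
Written out (R1..R3):
  (R1) 4.646 phi_1 - 3.2132 phi_2 + 2.9762 phi_3 = -3.2132
  (R2) -3.2132 phi_1 + 4.646 phi_2 - 3.2132 phi_3 = 2.9762
  (R3) 2.9762 phi_1 - 3.2132 phi_2 + 4.646 phi_3 = -3.0612
Gaussian elimination:
  R2 <- R2 - (-3.2132/4.646) R1 = R2 - (-0.691606) R1:  2.423733 phi_2 - 1.154843 phi_3 = 0.753933
  R3 <- R3 - (2.9762/4.646) R1 = R3 - (0.640594) R1:  -1.154843 phi_2 + 2.739464 phi_3 = -1.002843
  R3 <- R3 - (-1.154843/2.423733) R2 = R3 - (-0.476473) R2:  2.189212 phi_3 = -0.643615
Back-substitution:
  phi_hat_3 = -0.643615 / 2.189212 = -0.293994
  phi_hat_2 = (0.753933 - (-1.154843)(-0.293994)) / 2.423733 = 0.170983
  phi_hat_1 = (-3.2132 - (-3.2132)(0.170983) - (2.9762)(-0.293994)) / 4.646 = -0.385023
So phi_hat = [-0.3850, 0.1710, -0.2940].
Therefore phi_hat_2 = 0.1710.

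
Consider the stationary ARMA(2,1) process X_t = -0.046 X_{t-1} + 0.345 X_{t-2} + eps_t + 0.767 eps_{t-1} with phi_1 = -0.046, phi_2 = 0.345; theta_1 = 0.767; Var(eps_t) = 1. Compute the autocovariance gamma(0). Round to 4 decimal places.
\gamma(0) = 1.6889

Multiply the model equation by X_{t-k} and take expectations. With theta_0 = psi_0 = 1 and psi_j the MA(infinity) weights, this gives
  gamma(k) - sum_i phi_i gamma(k-i) = c_k,
  c_k = sigma^2 * sum_{j=k..q} theta_j psi_{j-k}   (c_k = 0 for k > q),
using gamma(-m) = gamma(m).
psi-weights needed (psi_j = theta_j + sum_i phi_i psi_{j-i}):
  psi_1 = theta_1 + phi_1 = 0.767 + (-0.046) = 0.721
Right-hand sides:
  c_0 = sigma^2 (1 + theta_1 psi_1) = 1 * (1 + (0.767)(0.721)) = 1 * 1.553007 = 1.553007
  c_1 = sigma^2 theta_1 = 1 * (0.767) = 0.767
  c_2 = 0
Equations for k = 0, 1, 2 (AR order 2, c_2 = 0):
  (E0) gamma(0) = phi_1 gamma(1) + phi_2 gamma(2) + c_0
  (E1) gamma(1) = phi_1 gamma(0) + phi_2 gamma(1) + c_1
  (E2) gamma(2) = phi_1 gamma(1) + phi_2 gamma(0)
From (E1): gamma(1) = A gamma(0) + B with
  A = phi_1 / (1 - phi_2) = -0.046 / 0.655 = -0.070229,   B = c_1 / (1 - phi_2) = 0.767 / 0.655 = 1.170992.
Insert (E2) into (E0): gamma(0) (1 - phi_2^2) = phi_1 (1 + phi_2) gamma(1) + c_0.
  phi_1 (1 + phi_2) = (-0.046)(1.345) = -0.06187,   1 - phi_2^2 = 0.880975.
Replace gamma(1) by A gamma(0) + B and collect gamma(0):
  gamma(0) [0.880975 - (-0.06187)(-0.070229)] = (-0.06187)(1.170992) + 1.553007
  gamma(0) * 0.87663 = 1.480558
  gamma(0) = 1.480558 / 0.87663 = 1.68892.
Therefore gamma(0) = 1.6889 (to 4 decimal places).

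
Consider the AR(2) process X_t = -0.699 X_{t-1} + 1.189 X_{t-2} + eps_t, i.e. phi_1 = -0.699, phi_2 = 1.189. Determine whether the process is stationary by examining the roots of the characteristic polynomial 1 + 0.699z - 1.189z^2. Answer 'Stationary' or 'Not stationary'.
\text{Not stationary}

The AR(p) characteristic polynomial is P(z) = 1 + 0.699z - 1.189z^2.
Stationarity requires all roots to lie outside the unit circle, i.e. |z| > 1 for every root.
Set 1 + (0.699) z + (-1.189) z^2 = 0, i.e. a z^2 + b z + c = 0 with a = -1.189, b = 0.699, c = 1.
Discriminant D = b^2 - 4ac = (0.699)^2 - 4*(-1.189)*1 = 0.488601 - (-4.756) = 5.244601.
D >= 0, so the roots are real: z = (-b +/- sqrt(D)) / (2a) = (-0.699 +/- 2.290109) / (-2.378).
  z_1 = (-0.699 + 2.290109) / (-2.378) = -0.6691,   |z_1| = 0.6691.
  z_2 = (-0.699 - 2.290109) / (-2.378) = 1.257,   |z_2| = 1.257.
Moduli of all roots: 0.6691, 1.2570.
All moduli strictly greater than 1? No.
Verdict: Not stationary.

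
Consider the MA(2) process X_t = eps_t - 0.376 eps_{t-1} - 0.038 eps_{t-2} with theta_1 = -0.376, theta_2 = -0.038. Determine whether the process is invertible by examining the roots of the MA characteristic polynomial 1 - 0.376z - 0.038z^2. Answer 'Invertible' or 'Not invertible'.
\text{Invertible}

The MA(q) characteristic polynomial is P(z) = 1 - 0.376z - 0.038z^2.
Invertibility requires all roots to lie outside the unit circle, i.e. |z| > 1 for every root.
Set 1 + (-0.376) z + (-0.038) z^2 = 0, i.e. a z^2 + b z + c = 0 with a = -0.038, b = -0.376, c = 1.
Discriminant D = b^2 - 4ac = (-0.376)^2 - 4*(-0.038)*1 = 0.141376 - (-0.152) = 0.293376.
D >= 0, so the roots are real: z = (-b +/- sqrt(D)) / (2a) = (0.376 +/- 0.541642) / (-0.076).
  z_1 = (0.376 + 0.541642) / (-0.076) = -12.0742,   |z_1| = 12.0742.
  z_2 = (0.376 - 0.541642) / (-0.076) = 2.1795,   |z_2| = 2.1795.
Moduli of all roots: 12.0742, 2.1795.
All moduli strictly greater than 1? Yes.
Verdict: Invertible.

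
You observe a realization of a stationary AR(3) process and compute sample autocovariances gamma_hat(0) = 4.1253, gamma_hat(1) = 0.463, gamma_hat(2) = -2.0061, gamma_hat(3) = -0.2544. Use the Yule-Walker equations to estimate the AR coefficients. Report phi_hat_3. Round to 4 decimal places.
\hat\phi_{3} = 0.1050

The Yule-Walker equations for an AR(p) process read, in matrix form,
  Gamma_p phi = r_p,   with   (Gamma_p)_{ij} = gamma(|i - j|),
                       (r_p)_i = gamma(i),   i,j = 1..p.
Substitute the sample gammas (Toeplitz matrix and right-hand side of size 3):
  Gamma_p = [[4.1253, 0.463, -2.0061], [0.463, 4.1253, 0.463], [-2.0061, 0.463, 4.1253]]
  r_p     = [0.463, -2.0061, -0.2544]
Written out (R1..R3):
  (R1) 4.1253 phi_1 + 0.463 phi_2 - 2.0061 phi_3 = 0.463
  (R2) 0.463 phi_1 + 4.1253 phi_2 + 0.463 phi_3 = -2.0061
  (R3) -2.0061 phi_1 + 0.463 phi_2 + 4.1253 phi_3 = -0.2544
Gaussian elimination:
  R2 <- R2 - (0.463/4.1253) R1 = R2 - (0.112234) R1:  4.073336 phi_2 + 0.688153 phi_3 = -2.058064
  R3 <- R3 - (-2.0061/4.1253) R1 = R3 - (-0.486292) R1:  0.688153 phi_2 + 3.14975 phi_3 = -0.029247
  R3 <- R3 - (0.688153/4.073336) R2 = R3 - (0.168941) R2:  3.033493 phi_3 = 0.318445
Back-substitution:
  phi_hat_3 = 0.318445 / 3.033493 = 0.104976
  phi_hat_2 = (-2.058064 - (0.688153)(0.104976)) / 4.073336 = -0.522988
  phi_hat_1 = (0.463 - (0.463)(-0.522988) - (-2.0061)(0.104976)) / 4.1253 = 0.22198
So phi_hat = [0.2220, -0.5230, 0.1050].
Therefore phi_hat_3 = 0.1050.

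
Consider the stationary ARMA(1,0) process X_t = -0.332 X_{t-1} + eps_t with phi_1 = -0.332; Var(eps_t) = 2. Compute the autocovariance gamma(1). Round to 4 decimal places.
\gamma(1) = -0.7463

Multiply the model equation by X_{t-k} and take expectations. With theta_0 = psi_0 = 1 and psi_j the MA(infinity) weights, this gives
  gamma(k) - sum_i phi_i gamma(k-i) = c_k,
  c_k = sigma^2 * sum_{j=k..q} theta_j psi_{j-k}   (c_k = 0 for k > q),
using gamma(-m) = gamma(m).
Pure AR (q = 0): c_0 = sigma^2 = 2, c_k = 0 for k >= 1.
Equations for k = 0 and k = 1 (AR order 1):
  gamma(0) = phi_1 gamma(1) + c_0
  gamma(1) = phi_1 gamma(0) + c_1
Substituting the second into the first: gamma(0) (1 - phi_1^2) = c_0 + phi_1 c_1, so
  gamma(0) = c_0 / (1 - phi_1^2) = 2 / (1 - (-0.332)^2) = 2 / 0.889776 = 2.247757.
  gamma(1) = phi_1 gamma(0) = (-0.332)(2.247757) = -0.746255.
Therefore gamma(1) = -0.7463 (to 4 decimal places).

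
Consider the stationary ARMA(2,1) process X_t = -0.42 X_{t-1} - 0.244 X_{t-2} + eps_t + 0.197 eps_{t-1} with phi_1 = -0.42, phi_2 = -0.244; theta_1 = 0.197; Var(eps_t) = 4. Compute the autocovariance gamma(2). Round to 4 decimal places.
\gamma(2) = -0.7104

Multiply the model equation by X_{t-k} and take expectations. With theta_0 = psi_0 = 1 and psi_j the MA(infinity) weights, this gives
  gamma(k) - sum_i phi_i gamma(k-i) = c_k,
  c_k = sigma^2 * sum_{j=k..q} theta_j psi_{j-k}   (c_k = 0 for k > q),
using gamma(-m) = gamma(m).
psi-weights needed (psi_j = theta_j + sum_i phi_i psi_{j-i}):
  psi_1 = theta_1 + phi_1 = 0.197 + (-0.42) = -0.223
Right-hand sides:
  c_0 = sigma^2 (1 + theta_1 psi_1) = 4 * (1 + (0.197)(-0.223)) = 4 * 0.956069 = 3.824276
  c_1 = sigma^2 theta_1 = 4 * (0.197) = 0.788
  c_2 = 0
Equations for k = 0, 1, 2 (AR order 2, c_2 = 0):
  (E0) gamma(0) = phi_1 gamma(1) + phi_2 gamma(2) + c_0
  (E1) gamma(1) = phi_1 gamma(0) + phi_2 gamma(1) + c_1
  (E2) gamma(2) = phi_1 gamma(1) + phi_2 gamma(0)
From (E1): gamma(1) = A gamma(0) + B with
  A = phi_1 / (1 - phi_2) = -0.42 / 1.244 = -0.337621,   B = c_1 / (1 - phi_2) = 0.788 / 1.244 = 0.633441.
Insert (E2) into (E0): gamma(0) (1 - phi_2^2) = phi_1 (1 + phi_2) gamma(1) + c_0.
  phi_1 (1 + phi_2) = (-0.42)(0.756) = -0.31752,   1 - phi_2^2 = 0.940464.
Replace gamma(1) by A gamma(0) + B and collect gamma(0):
  gamma(0) [0.940464 - (-0.31752)(-0.337621)] = (-0.31752)(0.633441) + 3.824276
  gamma(0) * 0.833263 = 3.623146
  gamma(0) = 3.623146 / 0.833263 = 4.348144.
  gamma(1) = A gamma(0) + B = (-0.337621)(4.348144) + (0.633441) = -0.834582.
  gamma(2) = phi_1 gamma(1) + phi_2 gamma(0) = (-0.42)(-0.834582) + (-0.244)(4.348144) = -0.710422.
Therefore gamma(2) = -0.7104 (to 4 decimal places).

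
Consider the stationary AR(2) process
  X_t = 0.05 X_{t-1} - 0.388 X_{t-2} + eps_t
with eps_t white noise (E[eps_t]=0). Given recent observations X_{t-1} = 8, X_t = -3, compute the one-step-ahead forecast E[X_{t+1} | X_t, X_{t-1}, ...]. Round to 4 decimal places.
E[X_{t+1} \mid \mathcal F_t] = -3.2540

For an AR(p) model X_t = c + sum_i phi_i X_{t-i} + eps_t, the
one-step-ahead conditional mean is
  E[X_{t+1} | X_t, ...] = c + sum_i phi_i X_{t+1-i}.
Substitute known values:
  E[X_{t+1} | ...] = (0.05) * (-3) + (-0.388) * (8)
                   = -3.2540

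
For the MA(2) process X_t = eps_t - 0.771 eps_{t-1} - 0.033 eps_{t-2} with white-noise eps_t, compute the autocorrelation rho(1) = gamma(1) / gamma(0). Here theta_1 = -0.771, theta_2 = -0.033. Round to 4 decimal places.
\rho(1) = -0.4673

For an MA(q) process with theta_0 = 1, the autocovariance is
  gamma(k) = sigma^2 * sum_{i=0..q-k} theta_i * theta_{i+k},
and rho(k) = gamma(k) / gamma(0). Sigma^2 cancels.
  numerator   = (1)*(-0.771) + (-0.771)*(-0.033) = -0.745557.
  denominator = (1)^2 + (-0.771)^2 + (-0.033)^2 = 1.59553.
  rho(1) = -0.745557 / 1.59553 = -0.4673.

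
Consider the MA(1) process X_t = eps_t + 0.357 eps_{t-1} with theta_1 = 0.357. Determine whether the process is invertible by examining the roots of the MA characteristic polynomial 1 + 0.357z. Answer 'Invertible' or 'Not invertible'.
\text{Invertible}

The MA(q) characteristic polynomial is P(z) = 1 + 0.357z.
Invertibility requires all roots to lie outside the unit circle, i.e. |z| > 1 for every root.
This is linear in z: 1 + (0.357) z = 0  =>  z = -1/(0.357) = -2.80112,  |z| = 2.80112.
Moduli of all roots: 2.8011.
All moduli strictly greater than 1? Yes.
Verdict: Invertible.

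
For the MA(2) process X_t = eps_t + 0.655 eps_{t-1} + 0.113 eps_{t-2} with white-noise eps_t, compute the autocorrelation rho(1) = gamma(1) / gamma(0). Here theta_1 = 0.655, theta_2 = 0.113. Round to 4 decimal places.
\rho(1) = 0.5056

For an MA(q) process with theta_0 = 1, the autocovariance is
  gamma(k) = sigma^2 * sum_{i=0..q-k} theta_i * theta_{i+k},
and rho(k) = gamma(k) / gamma(0). Sigma^2 cancels.
  numerator   = (1)*(0.655) + (0.655)*(0.113) = 0.729015.
  denominator = (1)^2 + (0.655)^2 + (0.113)^2 = 1.441794.
  rho(1) = 0.729015 / 1.441794 = 0.5056.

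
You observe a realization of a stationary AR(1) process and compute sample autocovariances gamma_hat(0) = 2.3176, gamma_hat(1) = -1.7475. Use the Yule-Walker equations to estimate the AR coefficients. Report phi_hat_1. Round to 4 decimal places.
\hat\phi_{1} = -0.7540

The Yule-Walker equations for an AR(p) process read, in matrix form,
  Gamma_p phi = r_p,   with   (Gamma_p)_{ij} = gamma(|i - j|),
                       (r_p)_i = gamma(i),   i,j = 1..p.
Substitute the sample gammas (Toeplitz matrix and right-hand side of size 1):
  Gamma_p = [[2.3176]]
  r_p     = [-1.7475]
With p = 1 this is the single equation gamma(0) phi_1 = gamma(1):
  phi_hat_1 = gamma(1) / gamma(0) = -1.7475 / 2.3176 = -0.7540.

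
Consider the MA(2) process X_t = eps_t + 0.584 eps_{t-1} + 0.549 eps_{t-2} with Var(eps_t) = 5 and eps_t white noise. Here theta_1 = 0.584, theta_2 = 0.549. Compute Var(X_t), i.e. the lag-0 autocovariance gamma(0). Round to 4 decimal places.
\gamma(0) = 8.2123

For an MA(q) process X_t = eps_t + sum_i theta_i eps_{t-i} with
Var(eps_t) = sigma^2, the variance is
  gamma(0) = sigma^2 * (1 + sum_i theta_i^2).
  sum_i theta_i^2 = (0.584)^2 + (0.549)^2 = 0.341056 + 0.301401 = 0.642457.
  gamma(0) = 5 * (1 + 0.642457) = 5 * 1.642457 = 8.212285, which rounds to 8.2123.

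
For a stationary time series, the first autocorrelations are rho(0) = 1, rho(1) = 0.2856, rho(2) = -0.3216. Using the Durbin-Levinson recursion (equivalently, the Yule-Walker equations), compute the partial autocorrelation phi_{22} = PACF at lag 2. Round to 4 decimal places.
\phi_{22} = -0.4390

The PACF at lag k is phi_{kk}, the last component of the solution
to the Yule-Walker system G_k phi = r_k where
  (G_k)_{ij} = rho(|i - j|), (r_k)_i = rho(i), i,j = 1..k.
Equivalently, Durbin-Levinson gives phi_{kk} iteratively:
  phi_{11} = rho(1)
  phi_{kk} = [rho(k) - sum_{j=1..k-1} phi_{k-1,j} rho(k-j)]
            / [1 - sum_{j=1..k-1} phi_{k-1,j} rho(j)],
  phi_{k,j} = phi_{k-1,j} - phi_{kk} phi_{k-1,k-j},  j = 1..k-1.
Step k = 1:
  phi_11 = rho(1) = 0.2856.
Step k = 2:
  phi_22 = [rho(2) - phi_11 rho(1)] / [1 - phi_11 rho(1)] = [-0.3216 - (0.2856)(0.2856)] / [1 - (0.2856)(0.2856)]
         = -0.40316736 / 0.91843264 = -0.439.
Therefore phi_{22} = -0.4390.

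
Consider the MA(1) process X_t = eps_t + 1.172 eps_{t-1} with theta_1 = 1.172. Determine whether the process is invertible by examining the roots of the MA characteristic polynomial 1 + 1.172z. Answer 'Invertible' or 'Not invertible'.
\text{Not invertible}

The MA(q) characteristic polynomial is P(z) = 1 + 1.172z.
Invertibility requires all roots to lie outside the unit circle, i.e. |z| > 1 for every root.
This is linear in z: 1 + (1.172) z = 0  =>  z = -1/(1.172) = -0.853242,  |z| = 0.853242.
Moduli of all roots: 0.8532.
All moduli strictly greater than 1? No.
Verdict: Not invertible.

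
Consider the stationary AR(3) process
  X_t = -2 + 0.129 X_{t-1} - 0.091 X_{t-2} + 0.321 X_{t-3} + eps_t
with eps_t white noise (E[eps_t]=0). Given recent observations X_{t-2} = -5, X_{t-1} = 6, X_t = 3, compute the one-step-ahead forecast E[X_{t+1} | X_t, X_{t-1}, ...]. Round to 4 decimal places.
E[X_{t+1} \mid \mathcal F_t] = -3.7640

For an AR(p) model X_t = c + sum_i phi_i X_{t-i} + eps_t, the
one-step-ahead conditional mean is
  E[X_{t+1} | X_t, ...] = c + sum_i phi_i X_{t+1-i}.
Substitute known values:
  E[X_{t+1} | ...] = -2 + (0.129) * (3) + (-0.091) * (6) + (0.321) * (-5)
                   = -3.7640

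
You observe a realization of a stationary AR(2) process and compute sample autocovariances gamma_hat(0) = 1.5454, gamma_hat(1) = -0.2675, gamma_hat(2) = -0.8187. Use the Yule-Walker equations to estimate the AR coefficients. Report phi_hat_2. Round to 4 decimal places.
\hat\phi_{2} = -0.5770

The Yule-Walker equations for an AR(p) process read, in matrix form,
  Gamma_p phi = r_p,   with   (Gamma_p)_{ij} = gamma(|i - j|),
                       (r_p)_i = gamma(i),   i,j = 1..p.
Substitute the sample gammas (Toeplitz matrix and right-hand side of size 2):
  Gamma_p = [[1.5454, -0.2675], [-0.2675, 1.5454]]
  r_p     = [-0.2675, -0.8187]
Written out:
  1.5454 phi_1 - 0.2675 phi_2 = -0.2675
  -0.2675 phi_1 + 1.5454 phi_2 = -0.8187
Solve by Cramer's rule:
  det = gamma(0)^2 - gamma(1)^2 = (1.5454)^2 - (-0.2675)^2 = 2.38826116 - 0.07155625 = 2.31670491
  phi_hat_1 = [gamma(1) gamma(0) - gamma(1) gamma(2)] / det = [(-0.2675)(1.5454) - (-0.2675)(-0.8187)] / 2.31670491 = -0.63239675 / 2.31670491 = -0.273
  phi_hat_2 = [gamma(0) gamma(2) - gamma(1)^2] / det = [(1.5454)(-0.8187) - (-0.2675)^2] / 2.31670491 = -1.33677523 / 2.31670491 = -0.577
So phi_hat = [-0.2730, -0.5770].
Therefore phi_hat_2 = -0.5770.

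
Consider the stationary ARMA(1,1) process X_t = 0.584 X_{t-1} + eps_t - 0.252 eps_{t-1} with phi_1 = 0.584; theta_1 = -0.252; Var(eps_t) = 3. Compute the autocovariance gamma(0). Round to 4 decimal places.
\gamma(0) = 3.5018

Multiply the model equation by X_{t-k} and take expectations. With theta_0 = psi_0 = 1 and psi_j the MA(infinity) weights, this gives
  gamma(k) - sum_i phi_i gamma(k-i) = c_k,
  c_k = sigma^2 * sum_{j=k..q} theta_j psi_{j-k}   (c_k = 0 for k > q),
using gamma(-m) = gamma(m).
psi-weights needed (psi_j = theta_j + sum_i phi_i psi_{j-i}):
  psi_1 = theta_1 + phi_1 = -0.252 + (0.584) = 0.332
Right-hand sides:
  c_0 = sigma^2 (1 + theta_1 psi_1) = 3 * (1 + (-0.252)(0.332)) = 3 * 0.916336 = 2.749008
  c_1 = sigma^2 theta_1 = 3 * (-0.252) = -0.756
  c_2 = 0
Equations for k = 0 and k = 1 (AR order 1):
  gamma(0) = phi_1 gamma(1) + c_0
  gamma(1) = phi_1 gamma(0) + c_1
Substituting the second into the first: gamma(0) (1 - phi_1^2) = c_0 + phi_1 c_1, so
  gamma(0) = (c_0 + phi_1 c_1) / (1 - phi_1^2) = (2.749008 + (0.584)(-0.756)) / (1 - (0.584)^2) = 2.307504 / 0.658944 = 3.501821.
Therefore gamma(0) = 3.5018 (to 4 decimal places).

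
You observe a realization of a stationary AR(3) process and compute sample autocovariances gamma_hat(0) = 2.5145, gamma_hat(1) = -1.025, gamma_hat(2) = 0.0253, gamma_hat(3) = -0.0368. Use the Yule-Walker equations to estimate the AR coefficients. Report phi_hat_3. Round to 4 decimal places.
\hat\phi_{3} = -0.1070

The Yule-Walker equations for an AR(p) process read, in matrix form,
  Gamma_p phi = r_p,   with   (Gamma_p)_{ij} = gamma(|i - j|),
                       (r_p)_i = gamma(i),   i,j = 1..p.
Substitute the sample gammas (Toeplitz matrix and right-hand side of size 3):
  Gamma_p = [[2.5145, -1.025, 0.0253], [-1.025, 2.5145, -1.025], [0.0253, -1.025, 2.5145]]
  r_p     = [-1.025, 0.0253, -0.0368]
Written out (R1..R3):
  (R1) 2.5145 phi_1 - 1.025 phi_2 + 0.0253 phi_3 = -1.025
  (R2) -1.025 phi_1 + 2.5145 phi_2 - 1.025 phi_3 = 0.0253
  (R3) 0.0253 phi_1 - 1.025 phi_2 + 2.5145 phi_3 = -0.0368
Gaussian elimination:
  R2 <- R2 - (-1.025/2.5145) R1 = R2 - (-0.407636) R1:  2.096673 phi_2 - 1.014687 phi_3 = -0.392527
  R3 <- R3 - (0.0253/2.5145) R1 = R3 - (0.010062) R1:  -1.014687 phi_2 + 2.514245 phi_3 = -0.026487
  R3 <- R3 - (-1.014687/2.096673) R2 = R3 - (-0.483951) R2:  2.023187 phi_3 = -0.21645
Back-substitution:
  phi_hat_3 = -0.21645 / 2.023187 = -0.106985
  phi_hat_2 = (-0.392527 - (-1.014687)(-0.106985)) / 2.096673 = -0.238989
  phi_hat_1 = (-1.025 - (-1.025)(-0.238989) - (0.0253)(-0.106985)) / 2.5145 = -0.50398
So phi_hat = [-0.5040, -0.2390, -0.1070].
Therefore phi_hat_3 = -0.1070.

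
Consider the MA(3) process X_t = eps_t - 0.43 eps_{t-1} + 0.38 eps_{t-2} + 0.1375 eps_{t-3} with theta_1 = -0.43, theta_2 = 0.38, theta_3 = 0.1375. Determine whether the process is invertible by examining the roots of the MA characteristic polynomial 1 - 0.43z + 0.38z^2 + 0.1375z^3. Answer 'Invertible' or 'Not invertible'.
\text{Invertible}

The MA(q) characteristic polynomial is P(z) = 1 - 0.43z + 0.38z^2 + 0.1375z^3.
Invertibility requires all roots to lie outside the unit circle, i.e. |z| > 1 for every root.
Degree 3: look for a simple real root z0 first, then factor out (1 - z/z0) and solve the remaining quadratic.
Testing z0 = -4: P(-4) = 1 + (-0.43)(-4) + (0.38)(-4)^2 + (0.1375)(-4)^3
  = 1 + (1.72) + (6.08) + (-8.8) = 0.  So z_0 = -4 is a root, |z_0| = 4.
Divide out the factor (1 + 0.25 z) = (1 - z/z0) (since 1/z0 = -0.25):
  P(z) = (1 + 0.25 z)(1 + (-0.68) z + (0.55) z^2)
  [check: z-coef -0.68 - (-0.25) = -0.43; z^2-coef 0.55 - (-0.25)(-0.68) = 0.38; z^3-coef -(-0.25)(0.55) = 0.1375.]
Remaining roots from the quadratic factor 1 + (-0.68) z + (0.55) z^2:
  Set 1 + (-0.68) z + (0.55) z^2 = 0, i.e. a z^2 + b z + c = 0 with a = 0.55, b = -0.68, c = 1.
  Discriminant D = b^2 - 4ac = (-0.68)^2 - 4*(0.55)*1 = 0.4624 - (2.2) = -1.7376.
  D < 0, so the roots are the complex-conjugate pair z = (-b +/- i sqrt(-D)) / (2a) = 0.6182 +/- 1.1983i.
  For a conjugate pair |z|^2 = z * conj(z) = (product of roots) = c/a = 1/(0.55) = 1.818182, so |z| = sqrt(1.818182) = 1.3484 for both roots.
Moduli of all roots: 4.0000, 1.3484, 1.3484.
All moduli strictly greater than 1? Yes.
Verdict: Invertible.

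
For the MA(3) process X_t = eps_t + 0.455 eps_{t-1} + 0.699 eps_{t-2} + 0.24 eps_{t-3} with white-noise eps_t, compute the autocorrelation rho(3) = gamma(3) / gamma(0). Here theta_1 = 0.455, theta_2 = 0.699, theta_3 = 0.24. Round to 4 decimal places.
\rho(3) = 0.1369

For an MA(q) process with theta_0 = 1, the autocovariance is
  gamma(k) = sigma^2 * sum_{i=0..q-k} theta_i * theta_{i+k},
and rho(k) = gamma(k) / gamma(0). Sigma^2 cancels.
  numerator   = (1)*(0.24) = 0.24.
  denominator = (1)^2 + (0.455)^2 + (0.699)^2 + (0.24)^2 = 1.753226.
  rho(3) = 0.24 / 1.753226 = 0.1369.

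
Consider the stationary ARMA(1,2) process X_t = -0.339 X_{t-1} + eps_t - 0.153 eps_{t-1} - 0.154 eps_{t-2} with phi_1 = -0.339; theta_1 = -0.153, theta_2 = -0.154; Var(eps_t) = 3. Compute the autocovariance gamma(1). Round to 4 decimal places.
\gamma(1) = -1.4951

Multiply the model equation by X_{t-k} and take expectations. With theta_0 = psi_0 = 1 and psi_j the MA(infinity) weights, this gives
  gamma(k) - sum_i phi_i gamma(k-i) = c_k,
  c_k = sigma^2 * sum_{j=k..q} theta_j psi_{j-k}   (c_k = 0 for k > q),
using gamma(-m) = gamma(m).
psi-weights needed (psi_j = theta_j + sum_i phi_i psi_{j-i}):
  psi_1 = theta_1 + phi_1 = -0.153 + (-0.339) = -0.492
  psi_2 = theta_2 + phi_1 psi_1 = -0.154 + (-0.339)(-0.492) = 0.012788
Right-hand sides:
  c_0 = sigma^2 (1 + theta_1 psi_1 + theta_2 psi_2) = 3 * (1 + (-0.153)(-0.492) + (-0.154)(0.012788)) = 3 * 1.073307 = 3.21992
  c_1 = sigma^2 (theta_1 + theta_2 psi_1) = 3 * (-0.153 + (-0.154)(-0.492)) = -0.231696
  c_2 = sigma^2 theta_2 = 3 * (-0.154) = -0.462
Equations for k = 0 and k = 1 (AR order 1):
  gamma(0) = phi_1 gamma(1) + c_0
  gamma(1) = phi_1 gamma(0) + c_1
Substituting the second into the first: gamma(0) (1 - phi_1^2) = c_0 + phi_1 c_1, so
  gamma(0) = (c_0 + phi_1 c_1) / (1 - phi_1^2) = (3.21992 + (-0.339)(-0.231696)) / (1 - (-0.339)^2) = 3.298465 / 0.885079 = 3.726746.
  gamma(1) = phi_1 gamma(0) + c_1 = (-0.339)(3.726746) + (-0.231696) = -1.495063.
Therefore gamma(1) = -1.4951 (to 4 decimal places).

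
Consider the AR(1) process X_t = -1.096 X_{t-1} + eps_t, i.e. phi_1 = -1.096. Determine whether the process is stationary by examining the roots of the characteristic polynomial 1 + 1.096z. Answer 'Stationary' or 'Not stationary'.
\text{Not stationary}

The AR(p) characteristic polynomial is P(z) = 1 + 1.096z.
Stationarity requires all roots to lie outside the unit circle, i.e. |z| > 1 for every root.
This is linear in z: 1 + (1.096) z = 0  =>  z = -1/(1.096) = -0.912409,  |z| = 0.912409.
Moduli of all roots: 0.9124.
All moduli strictly greater than 1? No.
Verdict: Not stationary.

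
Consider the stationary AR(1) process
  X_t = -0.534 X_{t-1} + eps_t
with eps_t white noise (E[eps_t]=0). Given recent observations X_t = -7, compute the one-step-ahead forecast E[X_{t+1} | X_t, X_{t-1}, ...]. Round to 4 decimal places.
E[X_{t+1} \mid \mathcal F_t] = 3.7380

For an AR(p) model X_t = c + sum_i phi_i X_{t-i} + eps_t, the
one-step-ahead conditional mean is
  E[X_{t+1} | X_t, ...] = c + sum_i phi_i X_{t+1-i}.
Substitute known values:
  E[X_{t+1} | ...] = (-0.534) * (-7)
                   = 3.7380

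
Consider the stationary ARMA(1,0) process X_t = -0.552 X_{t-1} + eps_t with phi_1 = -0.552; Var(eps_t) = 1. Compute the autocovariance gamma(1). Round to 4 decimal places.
\gamma(1) = -0.7939

Multiply the model equation by X_{t-k} and take expectations. With theta_0 = psi_0 = 1 and psi_j the MA(infinity) weights, this gives
  gamma(k) - sum_i phi_i gamma(k-i) = c_k,
  c_k = sigma^2 * sum_{j=k..q} theta_j psi_{j-k}   (c_k = 0 for k > q),
using gamma(-m) = gamma(m).
Pure AR (q = 0): c_0 = sigma^2 = 1, c_k = 0 for k >= 1.
Equations for k = 0 and k = 1 (AR order 1):
  gamma(0) = phi_1 gamma(1) + c_0
  gamma(1) = phi_1 gamma(0) + c_1
Substituting the second into the first: gamma(0) (1 - phi_1^2) = c_0 + phi_1 c_1, so
  gamma(0) = c_0 / (1 - phi_1^2) = 1 / (1 - (-0.552)^2) = 1 / 0.695296 = 1.438236.
  gamma(1) = phi_1 gamma(0) = (-0.552)(1.438236) = -0.793906.
Therefore gamma(1) = -0.7939 (to 4 decimal places).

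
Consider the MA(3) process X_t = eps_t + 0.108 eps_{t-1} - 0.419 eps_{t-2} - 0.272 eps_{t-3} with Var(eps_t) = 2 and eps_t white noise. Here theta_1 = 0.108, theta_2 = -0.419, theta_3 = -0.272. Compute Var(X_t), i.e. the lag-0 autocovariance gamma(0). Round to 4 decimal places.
\gamma(0) = 2.5224

For an MA(q) process X_t = eps_t + sum_i theta_i eps_{t-i} with
Var(eps_t) = sigma^2, the variance is
  gamma(0) = sigma^2 * (1 + sum_i theta_i^2).
  sum_i theta_i^2 = (0.108)^2 + (-0.419)^2 + (-0.272)^2 = 0.011664 + 0.175561 + 0.073984 = 0.261209.
  gamma(0) = 2 * (1 + 0.261209) = 2 * 1.261209 = 2.522418, which rounds to 2.5224.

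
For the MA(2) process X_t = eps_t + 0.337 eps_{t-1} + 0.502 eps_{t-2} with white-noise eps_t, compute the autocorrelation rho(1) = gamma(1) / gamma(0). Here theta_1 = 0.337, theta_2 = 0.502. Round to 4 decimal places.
\rho(1) = 0.3707

For an MA(q) process with theta_0 = 1, the autocovariance is
  gamma(k) = sigma^2 * sum_{i=0..q-k} theta_i * theta_{i+k},
and rho(k) = gamma(k) / gamma(0). Sigma^2 cancels.
  numerator   = (1)*(0.337) + (0.337)*(0.502) = 0.506174.
  denominator = (1)^2 + (0.337)^2 + (0.502)^2 = 1.365573.
  rho(1) = 0.506174 / 1.365573 = 0.3707.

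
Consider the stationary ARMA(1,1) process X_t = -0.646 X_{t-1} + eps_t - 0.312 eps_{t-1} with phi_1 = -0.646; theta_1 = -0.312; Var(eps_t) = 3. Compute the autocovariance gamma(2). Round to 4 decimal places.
\gamma(2) = 3.8285

Multiply the model equation by X_{t-k} and take expectations. With theta_0 = psi_0 = 1 and psi_j the MA(infinity) weights, this gives
  gamma(k) - sum_i phi_i gamma(k-i) = c_k,
  c_k = sigma^2 * sum_{j=k..q} theta_j psi_{j-k}   (c_k = 0 for k > q),
using gamma(-m) = gamma(m).
psi-weights needed (psi_j = theta_j + sum_i phi_i psi_{j-i}):
  psi_1 = theta_1 + phi_1 = -0.312 + (-0.646) = -0.958
Right-hand sides:
  c_0 = sigma^2 (1 + theta_1 psi_1) = 3 * (1 + (-0.312)(-0.958)) = 3 * 1.298896 = 3.896688
  c_1 = sigma^2 theta_1 = 3 * (-0.312) = -0.936
  c_2 = 0
Equations for k = 0 and k = 1 (AR order 1):
  gamma(0) = phi_1 gamma(1) + c_0
  gamma(1) = phi_1 gamma(0) + c_1
Substituting the second into the first: gamma(0) (1 - phi_1^2) = c_0 + phi_1 c_1, so
  gamma(0) = (c_0 + phi_1 c_1) / (1 - phi_1^2) = (3.896688 + (-0.646)(-0.936)) / (1 - (-0.646)^2) = 4.501344 / 0.582684 = 7.725189.
  gamma(1) = phi_1 gamma(0) + c_1 = (-0.646)(7.725189) + (-0.936) = -5.926472.
For k = 2 (> q): gamma(2) = phi_1 gamma(1) = (-0.646)(-5.926472) = 3.828501.
Therefore gamma(2) = 3.8285 (to 4 decimal places).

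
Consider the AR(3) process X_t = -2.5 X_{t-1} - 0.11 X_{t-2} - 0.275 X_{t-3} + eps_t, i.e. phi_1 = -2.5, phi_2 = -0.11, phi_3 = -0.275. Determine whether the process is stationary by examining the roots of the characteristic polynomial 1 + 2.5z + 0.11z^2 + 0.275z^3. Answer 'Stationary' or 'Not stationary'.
\text{Not stationary}

The AR(p) characteristic polynomial is P(z) = 1 + 2.5z + 0.11z^2 + 0.275z^3.
Stationarity requires all roots to lie outside the unit circle, i.e. |z| > 1 for every root.
Degree 3: look for a simple real root z0 first, then factor out (1 - z/z0) and solve the remaining quadratic.
Testing z0 = -0.4: P(-0.4) = 1 + (2.5)(-0.4) + (0.11)(-0.4)^2 + (0.275)(-0.4)^3
  = 1 + (-1) + (0.0176) + (-0.0176) = 0.  So z_0 = -0.4 is a root, |z_0| = 0.4.
Divide out the factor (1 + 2.5 z) = (1 - z/z0) (since 1/z0 = -2.5):
  P(z) = (1 + 2.5 z)(1 + (0) z + (0.11) z^2)
  [check: z-coef 0 - (-2.5) = 2.5; z^2-coef 0.11 - (-2.5)(0) = 0.11; z^3-coef -(-2.5)(0.11) = 0.275.]
Remaining roots from the quadratic factor 1 + (0) z + (0.11) z^2:
  Set 1 + (0) z + (0.11) z^2 = 0, i.e. a z^2 + b z + c = 0 with a = 0.11, b = 0, c = 1.
  Discriminant D = b^2 - 4ac = (0)^2 - 4*(0.11)*1 = 0 - (0.44) = -0.44.
  D < 0, so the roots are the complex-conjugate pair z = (-b +/- i sqrt(-D)) / (2a) = 0 +/- 3.0151i.
  For a conjugate pair |z|^2 = z * conj(z) = (product of roots) = c/a = 1/(0.11) = 9.090909, so |z| = sqrt(9.090909) = 3.0151 for both roots.
Moduli of all roots: 0.4000, 3.0151, 3.0151.
All moduli strictly greater than 1? No.
Verdict: Not stationary.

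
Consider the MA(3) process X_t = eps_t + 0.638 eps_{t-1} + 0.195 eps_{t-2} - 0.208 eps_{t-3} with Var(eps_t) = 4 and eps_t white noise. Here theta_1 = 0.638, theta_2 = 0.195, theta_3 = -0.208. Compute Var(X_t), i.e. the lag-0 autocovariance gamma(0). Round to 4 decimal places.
\gamma(0) = 5.9533

For an MA(q) process X_t = eps_t + sum_i theta_i eps_{t-i} with
Var(eps_t) = sigma^2, the variance is
  gamma(0) = sigma^2 * (1 + sum_i theta_i^2).
  sum_i theta_i^2 = (0.638)^2 + (0.195)^2 + (-0.208)^2 = 0.407044 + 0.038025 + 0.043264 = 0.488333.
  gamma(0) = 4 * (1 + 0.488333) = 4 * 1.488333 = 5.953332, which rounds to 5.9533.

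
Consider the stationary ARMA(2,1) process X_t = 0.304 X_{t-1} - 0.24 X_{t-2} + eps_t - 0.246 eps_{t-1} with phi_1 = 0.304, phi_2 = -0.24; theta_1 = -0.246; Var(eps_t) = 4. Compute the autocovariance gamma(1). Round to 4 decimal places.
\gamma(1) = 0.2470

Multiply the model equation by X_{t-k} and take expectations. With theta_0 = psi_0 = 1 and psi_j the MA(infinity) weights, this gives
  gamma(k) - sum_i phi_i gamma(k-i) = c_k,
  c_k = sigma^2 * sum_{j=k..q} theta_j psi_{j-k}   (c_k = 0 for k > q),
using gamma(-m) = gamma(m).
psi-weights needed (psi_j = theta_j + sum_i phi_i psi_{j-i}):
  psi_1 = theta_1 + phi_1 = -0.246 + (0.304) = 0.058
Right-hand sides:
  c_0 = sigma^2 (1 + theta_1 psi_1) = 4 * (1 + (-0.246)(0.058)) = 4 * 0.985732 = 3.942928
  c_1 = sigma^2 theta_1 = 4 * (-0.246) = -0.984
  c_2 = 0
Equations for k = 0, 1, 2 (AR order 2, c_2 = 0):
  (E0) gamma(0) = phi_1 gamma(1) + phi_2 gamma(2) + c_0
  (E1) gamma(1) = phi_1 gamma(0) + phi_2 gamma(1) + c_1
  (E2) gamma(2) = phi_1 gamma(1) + phi_2 gamma(0)
From (E1): gamma(1) = A gamma(0) + B with
  A = phi_1 / (1 - phi_2) = 0.304 / 1.24 = 0.245161,   B = c_1 / (1 - phi_2) = -0.984 / 1.24 = -0.793548.
Insert (E2) into (E0): gamma(0) (1 - phi_2^2) = phi_1 (1 + phi_2) gamma(1) + c_0.
  phi_1 (1 + phi_2) = (0.304)(0.76) = 0.23104,   1 - phi_2^2 = 0.9424.
Replace gamma(1) by A gamma(0) + B and collect gamma(0):
  gamma(0) [0.9424 - (0.23104)(0.245161)] = (0.23104)(-0.793548) + 3.942928
  gamma(0) * 0.885758 = 3.759587
  gamma(0) = 3.759587 / 0.885758 = 4.244485.
  gamma(1) = A gamma(0) + B = (0.245161)(4.244485) + (-0.793548) = 0.247035.
Therefore gamma(1) = 0.2470 (to 4 decimal places).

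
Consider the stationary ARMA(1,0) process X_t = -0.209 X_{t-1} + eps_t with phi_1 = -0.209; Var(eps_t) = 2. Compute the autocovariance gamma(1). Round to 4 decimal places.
\gamma(1) = -0.4371

Multiply the model equation by X_{t-k} and take expectations. With theta_0 = psi_0 = 1 and psi_j the MA(infinity) weights, this gives
  gamma(k) - sum_i phi_i gamma(k-i) = c_k,
  c_k = sigma^2 * sum_{j=k..q} theta_j psi_{j-k}   (c_k = 0 for k > q),
using gamma(-m) = gamma(m).
Pure AR (q = 0): c_0 = sigma^2 = 2, c_k = 0 for k >= 1.
Equations for k = 0 and k = 1 (AR order 1):
  gamma(0) = phi_1 gamma(1) + c_0
  gamma(1) = phi_1 gamma(0) + c_1
Substituting the second into the first: gamma(0) (1 - phi_1^2) = c_0 + phi_1 c_1, so
  gamma(0) = c_0 / (1 - phi_1^2) = 2 / (1 - (-0.209)^2) = 2 / 0.956319 = 2.091352.
  gamma(1) = phi_1 gamma(0) = (-0.209)(2.091352) = -0.437093.
Therefore gamma(1) = -0.4371 (to 4 decimal places).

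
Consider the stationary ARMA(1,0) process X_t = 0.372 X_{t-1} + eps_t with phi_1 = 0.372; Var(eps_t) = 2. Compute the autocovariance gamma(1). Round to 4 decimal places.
\gamma(1) = 0.8635

Multiply the model equation by X_{t-k} and take expectations. With theta_0 = psi_0 = 1 and psi_j the MA(infinity) weights, this gives
  gamma(k) - sum_i phi_i gamma(k-i) = c_k,
  c_k = sigma^2 * sum_{j=k..q} theta_j psi_{j-k}   (c_k = 0 for k > q),
using gamma(-m) = gamma(m).
Pure AR (q = 0): c_0 = sigma^2 = 2, c_k = 0 for k >= 1.
Equations for k = 0 and k = 1 (AR order 1):
  gamma(0) = phi_1 gamma(1) + c_0
  gamma(1) = phi_1 gamma(0) + c_1
Substituting the second into the first: gamma(0) (1 - phi_1^2) = c_0 + phi_1 c_1, so
  gamma(0) = c_0 / (1 - phi_1^2) = 2 / (1 - (0.372)^2) = 2 / 0.861616 = 2.32122.
  gamma(1) = phi_1 gamma(0) = (0.372)(2.32122) = 0.863494.
Therefore gamma(1) = 0.8635 (to 4 decimal places).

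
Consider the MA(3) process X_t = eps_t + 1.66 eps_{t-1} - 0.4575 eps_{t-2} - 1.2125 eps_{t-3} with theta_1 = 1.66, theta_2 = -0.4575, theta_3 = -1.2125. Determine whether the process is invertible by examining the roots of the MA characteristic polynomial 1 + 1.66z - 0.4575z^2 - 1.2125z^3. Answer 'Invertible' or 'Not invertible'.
\text{Not invertible}

The MA(q) characteristic polynomial is P(z) = 1 + 1.66z - 0.4575z^2 - 1.2125z^3.
Invertibility requires all roots to lie outside the unit circle, i.e. |z| > 1 for every root.
Degree 3: look for a simple real root z0 first, then factor out (1 - z/z0) and solve the remaining quadratic.
Testing z0 = -0.8: P(-0.8) = 1 + (1.66)(-0.8) + (-0.4575)(-0.8)^2 + (-1.2125)(-0.8)^3
  = 1 + (-1.328) + (-0.2928) + (0.6208) = 0.  So z_0 = -0.8 is a root, |z_0| = 0.8.
Divide out the factor (1 + 1.25 z) = (1 - z/z0) (since 1/z0 = -1.25):
  P(z) = (1 + 1.25 z)(1 + (0.41) z + (-0.97) z^2)
  [check: z-coef 0.41 - (-1.25) = 1.66; z^2-coef -0.97 - (-1.25)(0.41) = -0.4575; z^3-coef -(-1.25)(-0.97) = -1.2125.]
Remaining roots from the quadratic factor 1 + (0.41) z + (-0.97) z^2:
  Set 1 + (0.41) z + (-0.97) z^2 = 0, i.e. a z^2 + b z + c = 0 with a = -0.97, b = 0.41, c = 1.
  Discriminant D = b^2 - 4ac = (0.41)^2 - 4*(-0.97)*1 = 0.1681 - (-3.88) = 4.0481.
  D >= 0, so the roots are real: z = (-b +/- sqrt(D)) / (2a) = (-0.41 +/- 2.011989) / (-1.94).
    z_1 = (-0.41 + 2.011989) / (-1.94) = -0.8258,   |z_1| = 0.8258.
    z_2 = (-0.41 - 2.011989) / (-1.94) = 1.2484,   |z_2| = 1.2484.
Moduli of all roots: 0.8000, 0.8258, 1.2484.
All moduli strictly greater than 1? No.
Verdict: Not invertible.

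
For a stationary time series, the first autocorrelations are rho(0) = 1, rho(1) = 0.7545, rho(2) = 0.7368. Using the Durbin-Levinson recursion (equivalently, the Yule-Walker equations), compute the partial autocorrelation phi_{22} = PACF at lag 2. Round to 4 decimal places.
\phi_{22} = 0.3889

The PACF at lag k is phi_{kk}, the last component of the solution
to the Yule-Walker system G_k phi = r_k where
  (G_k)_{ij} = rho(|i - j|), (r_k)_i = rho(i), i,j = 1..k.
Equivalently, Durbin-Levinson gives phi_{kk} iteratively:
  phi_{11} = rho(1)
  phi_{kk} = [rho(k) - sum_{j=1..k-1} phi_{k-1,j} rho(k-j)]
            / [1 - sum_{j=1..k-1} phi_{k-1,j} rho(j)],
  phi_{k,j} = phi_{k-1,j} - phi_{kk} phi_{k-1,k-j},  j = 1..k-1.
Step k = 1:
  phi_11 = rho(1) = 0.7545.
Step k = 2:
  phi_22 = [rho(2) - phi_11 rho(1)] / [1 - phi_11 rho(1)] = [0.7368 - (0.7545)(0.7545)] / [1 - (0.7545)(0.7545)]
         = 0.16752975 / 0.43072975 = 0.3889.
Therefore phi_{22} = 0.3889.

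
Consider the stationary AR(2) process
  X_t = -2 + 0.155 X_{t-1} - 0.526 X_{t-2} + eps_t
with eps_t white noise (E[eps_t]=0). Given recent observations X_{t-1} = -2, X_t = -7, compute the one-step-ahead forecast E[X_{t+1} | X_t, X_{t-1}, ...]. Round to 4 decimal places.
E[X_{t+1} \mid \mathcal F_t] = -2.0330

For an AR(p) model X_t = c + sum_i phi_i X_{t-i} + eps_t, the
one-step-ahead conditional mean is
  E[X_{t+1} | X_t, ...] = c + sum_i phi_i X_{t+1-i}.
Substitute known values:
  E[X_{t+1} | ...] = -2 + (0.155) * (-7) + (-0.526) * (-2)
                   = -2.0330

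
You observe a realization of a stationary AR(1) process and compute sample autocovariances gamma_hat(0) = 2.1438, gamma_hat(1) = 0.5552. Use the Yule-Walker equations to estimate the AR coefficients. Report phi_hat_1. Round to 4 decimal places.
\hat\phi_{1} = 0.2590

The Yule-Walker equations for an AR(p) process read, in matrix form,
  Gamma_p phi = r_p,   with   (Gamma_p)_{ij} = gamma(|i - j|),
                       (r_p)_i = gamma(i),   i,j = 1..p.
Substitute the sample gammas (Toeplitz matrix and right-hand side of size 1):
  Gamma_p = [[2.1438]]
  r_p     = [0.5552]
With p = 1 this is the single equation gamma(0) phi_1 = gamma(1):
  phi_hat_1 = gamma(1) / gamma(0) = 0.5552 / 2.1438 = 0.2590.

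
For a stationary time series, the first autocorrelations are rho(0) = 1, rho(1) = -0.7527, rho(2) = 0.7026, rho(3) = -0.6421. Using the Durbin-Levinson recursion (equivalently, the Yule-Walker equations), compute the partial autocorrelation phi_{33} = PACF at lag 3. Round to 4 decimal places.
\phi_{33} = -0.1100

The PACF at lag k is phi_{kk}, the last component of the solution
to the Yule-Walker system G_k phi = r_k where
  (G_k)_{ij} = rho(|i - j|), (r_k)_i = rho(i), i,j = 1..k.
Equivalently, Durbin-Levinson gives phi_{kk} iteratively:
  phi_{11} = rho(1)
  phi_{kk} = [rho(k) - sum_{j=1..k-1} phi_{k-1,j} rho(k-j)]
            / [1 - sum_{j=1..k-1} phi_{k-1,j} rho(j)],
  phi_{k,j} = phi_{k-1,j} - phi_{kk} phi_{k-1,k-j},  j = 1..k-1.
Step k = 1:
  phi_11 = rho(1) = -0.7527.
Step k = 2:
  phi_22 = [rho(2) - phi_11 rho(1)] / [1 - phi_11 rho(1)] = [0.7026 - (-0.7527)(-0.7527)] / [1 - (-0.7527)(-0.7527)]
         = 0.13604271 / 0.43344271 = 0.313865.
  Update: phi_21 = phi_11 - phi_22 phi_11 = -0.7527 - (0.313865)(-0.7527) = -0.516453.
Step k = 3:
  phi_33 = [rho(3) - phi_21 rho(2) - phi_22 rho(1)] / [1 - phi_21 rho(1) - phi_22 rho(2)]
    numerator   = -0.6421 - (-0.516453)(0.7026) - (0.313865)(-0.7527) = -0.04299325
    denominator = 1 - (-0.516453)(-0.7527) - (0.313865)(0.7026) = 0.3907436
  phi_33 = -0.04299325 / 0.3907436 = -0.11.
Therefore phi_{33} = -0.1100.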